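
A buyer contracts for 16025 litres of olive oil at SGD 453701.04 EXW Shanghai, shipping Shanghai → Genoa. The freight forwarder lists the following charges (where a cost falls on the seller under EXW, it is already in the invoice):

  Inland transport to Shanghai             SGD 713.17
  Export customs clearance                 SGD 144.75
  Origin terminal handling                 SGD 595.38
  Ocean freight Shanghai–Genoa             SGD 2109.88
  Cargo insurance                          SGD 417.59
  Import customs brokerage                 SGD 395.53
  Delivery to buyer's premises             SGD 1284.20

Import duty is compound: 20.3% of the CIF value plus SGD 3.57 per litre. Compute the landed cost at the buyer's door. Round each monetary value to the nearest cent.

Total landed cost: SGD 609480.20

EXW: the seller makes goods available at their premises; the buyer bears all onward costs.
CIF value = EXW price + inland to port + export clearance + origin terminal + freight + insurance = 453701.04 + 713.17 + 144.75 + 595.38 + 2109.88 + 417.59 = 457681.81
Ad valorem component: 457681.81 × 20.3% = 92909.41
Specific component: 16025 × 3.57 = 57209.25
Import duty = 92909.41 + 57209.25 = 150118.66
Buyer bears: inland to port 713.17 + export clearance 144.75 + origin terminal 595.38 + freight 2109.88 + insurance 417.59 + brokerage 395.53 + delivery 1284.20 + duty 150118.66 = 155779.16
Landed cost = invoice 453701.04 + 155779.16 = 609480.20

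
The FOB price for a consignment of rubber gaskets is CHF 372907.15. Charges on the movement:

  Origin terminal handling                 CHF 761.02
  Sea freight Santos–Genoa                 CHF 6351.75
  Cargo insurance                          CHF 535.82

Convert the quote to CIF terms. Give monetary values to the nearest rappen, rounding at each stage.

CIF price: CHF 379794.72

Not relevant to the conversion: origin terminal — on the seller under both FOB and CIF; already in the FOB price and stays in the CIF price.
From FOB to CIF, the seller additionally bears: freight, insurance.
CIF price = 372907.15 + 6351.75 + 535.82 = 379794.72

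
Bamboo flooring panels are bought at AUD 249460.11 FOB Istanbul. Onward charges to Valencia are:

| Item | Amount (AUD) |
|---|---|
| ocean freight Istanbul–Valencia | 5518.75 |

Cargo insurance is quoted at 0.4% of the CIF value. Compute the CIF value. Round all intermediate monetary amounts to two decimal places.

Let C be the CIF value. C = FOB price + freight + 0.4% × C
C − 0.4% × C = 249460.11 + 5518.75
0.996 × C = 254978.86
C = 254978.86 / 0.996 = 256002.87
Insurance premium = 0.4% × 256002.87 = 1024.01

CIF value: AUD 256002.87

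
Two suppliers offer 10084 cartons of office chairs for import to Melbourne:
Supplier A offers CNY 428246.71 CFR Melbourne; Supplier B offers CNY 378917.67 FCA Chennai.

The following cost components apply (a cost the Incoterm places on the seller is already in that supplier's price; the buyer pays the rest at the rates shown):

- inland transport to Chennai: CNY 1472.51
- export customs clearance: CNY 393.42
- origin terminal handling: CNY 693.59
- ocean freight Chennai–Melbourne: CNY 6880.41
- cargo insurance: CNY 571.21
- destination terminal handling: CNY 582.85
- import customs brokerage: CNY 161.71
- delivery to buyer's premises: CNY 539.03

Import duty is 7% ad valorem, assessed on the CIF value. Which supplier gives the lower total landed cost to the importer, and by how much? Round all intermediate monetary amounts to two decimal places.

Supplier B is cheaper by CNY 44677.89

Supplier A (CFR):
CIF value = CFR price + insurance = 428246.71 + 571.21 = 428817.92
Import duty = 428817.92 × 7% = 30017.25
Buyer bears (A): 571.21 + 582.85 + 161.71 + 539.03 = 1854.80
Landed cost (A) = invoice 428246.71 + 1854.80 + duty 30017.25 = 460118.76
Supplier B (FCA):
CIF value = FCA price + origin terminal + freight + insurance = 378917.67 + 693.59 + 6880.41 + 571.21 = 387062.88
Import duty = 387062.88 × 7% = 27094.40
Buyer bears (B): 693.59 + 6880.41 + 571.21 + 582.85 + 161.71 + 539.03 = 9428.80
Landed cost (B) = invoice 378917.67 + 9428.80 + duty 27094.40 = 415440.87
Difference = |460118.76 − 415440.87| = 44677.89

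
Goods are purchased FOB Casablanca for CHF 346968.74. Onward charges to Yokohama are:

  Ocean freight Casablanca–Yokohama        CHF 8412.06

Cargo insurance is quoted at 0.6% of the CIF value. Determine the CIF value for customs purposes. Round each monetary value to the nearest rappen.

CIF value: CHF 357525.96

Let C be the CIF value. C = FOB price + freight + 0.6% × C
C − 0.6% × C = 346968.74 + 8412.06
0.994 × C = 355380.80
C = 355380.80 / 0.994 = 357525.96
Insurance premium = 0.6% × 357525.96 = 2145.16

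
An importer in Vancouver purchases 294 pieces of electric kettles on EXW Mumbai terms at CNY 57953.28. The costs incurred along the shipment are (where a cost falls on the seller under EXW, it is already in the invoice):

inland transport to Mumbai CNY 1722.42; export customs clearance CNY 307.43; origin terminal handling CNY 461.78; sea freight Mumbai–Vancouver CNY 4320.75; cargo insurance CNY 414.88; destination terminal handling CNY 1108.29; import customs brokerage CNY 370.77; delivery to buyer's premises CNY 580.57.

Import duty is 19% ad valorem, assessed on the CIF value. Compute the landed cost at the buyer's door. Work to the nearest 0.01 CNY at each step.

EXW: the seller makes goods available at their premises; the buyer bears all onward costs.
CIF value = EXW price + inland to port + export clearance + origin terminal + freight + insurance = 57953.28 + 1722.42 + 307.43 + 461.78 + 4320.75 + 414.88 = 65180.54
Import duty = 65180.54 × 19% = 12384.30
Buyer bears: inland to port 1722.42 + export clearance 307.43 + origin terminal 461.78 + freight 4320.75 + insurance 414.88 + destination terminal 1108.29 + brokerage 370.77 + delivery 580.57 + duty 12384.30 = 21671.19
Landed cost = invoice 57953.28 + 21671.19 = 79624.47

Total landed cost: CNY 79624.47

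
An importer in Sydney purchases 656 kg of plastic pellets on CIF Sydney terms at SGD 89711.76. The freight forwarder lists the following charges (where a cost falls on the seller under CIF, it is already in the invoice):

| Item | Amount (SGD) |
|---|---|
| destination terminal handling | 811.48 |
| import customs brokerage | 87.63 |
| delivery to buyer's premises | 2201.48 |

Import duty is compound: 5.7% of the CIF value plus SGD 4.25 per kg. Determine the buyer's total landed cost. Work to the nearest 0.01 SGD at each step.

Total landed cost: SGD 100713.92

CIF: the seller pays costs through ocean freight and marine insurance to the destination port.
The CIF price already equals the CIF value: 89711.76
Ad valorem component: 89711.76 × 5.7% = 5113.57
Specific component: 656 × 4.25 = 2788.00
Import duty = 5113.57 + 2788.00 = 7901.57
Buyer bears: destination terminal 811.48 + brokerage 87.63 + delivery 2201.48 + duty 7901.57 = 11002.16
Landed cost = invoice 89711.76 + 11002.16 = 100713.92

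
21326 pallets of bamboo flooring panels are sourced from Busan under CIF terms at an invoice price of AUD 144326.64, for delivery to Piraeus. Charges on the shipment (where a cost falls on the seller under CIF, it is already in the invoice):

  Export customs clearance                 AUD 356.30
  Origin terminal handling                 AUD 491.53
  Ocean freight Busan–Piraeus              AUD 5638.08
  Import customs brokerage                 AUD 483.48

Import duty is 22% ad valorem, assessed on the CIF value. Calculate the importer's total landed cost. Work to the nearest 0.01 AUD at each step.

Total landed cost: AUD 176561.98

CIF: the seller pays costs through ocean freight and marine insurance to the destination port.
Already in the invoice (seller's account under CIF): export clearance, origin terminal, freight — exclude.
The CIF price already equals the CIF value: 144326.64
Import duty = 144326.64 × 22% = 31751.86
Buyer bears: brokerage 483.48 + duty 31751.86 = 32235.34
Landed cost = invoice 144326.64 + 32235.34 = 176561.98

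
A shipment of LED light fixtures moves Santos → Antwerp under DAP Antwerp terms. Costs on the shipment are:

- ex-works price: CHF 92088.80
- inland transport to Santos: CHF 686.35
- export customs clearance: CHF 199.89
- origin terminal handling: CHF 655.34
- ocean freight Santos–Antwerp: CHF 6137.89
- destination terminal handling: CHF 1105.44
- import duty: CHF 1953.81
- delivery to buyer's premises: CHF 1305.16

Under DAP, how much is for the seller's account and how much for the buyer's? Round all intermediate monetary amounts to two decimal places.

Seller: CHF 102178.87; buyer: CHF 1953.81

DAP: the seller bears all costs to the named destination except import duty and clearance.
Seller's account: goods 92088.80 + inland to port 686.35 + export clearance 199.89 + origin terminal 655.34 + freight 6137.89 + destination terminal 1105.44 + delivery 1305.16 = 102178.87
Buyer's account: duty 1953.81 = 1953.81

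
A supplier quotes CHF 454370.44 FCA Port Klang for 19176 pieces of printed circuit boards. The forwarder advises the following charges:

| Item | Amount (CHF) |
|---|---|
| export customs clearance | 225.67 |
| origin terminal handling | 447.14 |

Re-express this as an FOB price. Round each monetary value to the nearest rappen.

Not relevant to the conversion: export clearance — on the seller under both FCA and FOB; already in the FCA price and stays in the FOB price.
From FCA to FOB, the seller additionally bears: origin terminal.
FOB price = 454370.44 + 447.14 = 454817.58

FOB price: CHF 454817.58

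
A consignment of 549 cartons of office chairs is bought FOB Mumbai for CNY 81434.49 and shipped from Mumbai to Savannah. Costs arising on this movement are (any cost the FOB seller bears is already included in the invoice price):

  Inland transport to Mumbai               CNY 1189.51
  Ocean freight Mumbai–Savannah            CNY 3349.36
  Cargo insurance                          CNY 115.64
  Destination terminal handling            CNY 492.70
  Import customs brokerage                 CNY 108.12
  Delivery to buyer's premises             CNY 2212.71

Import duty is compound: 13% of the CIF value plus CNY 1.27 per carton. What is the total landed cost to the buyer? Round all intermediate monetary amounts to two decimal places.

Total landed cost: CNY 99447.18

FOB: the seller bears costs until goods are on board at the origin port; the buyer bears freight, insurance and all costs thereafter.
Already in the invoice (seller's account under FOB): inland to port — exclude.
CIF value = FOB price + freight + insurance = 81434.49 + 3349.36 + 115.64 = 84899.49
Ad valorem component: 84899.49 × 13% = 11036.93
Specific component: 549 × 1.27 = 697.23
Import duty = 11036.93 + 697.23 = 11734.16
Buyer bears: freight 3349.36 + insurance 115.64 + destination terminal 492.70 + brokerage 108.12 + delivery 2212.71 + duty 11734.16 = 18012.69
Landed cost = invoice 81434.49 + 18012.69 = 99447.18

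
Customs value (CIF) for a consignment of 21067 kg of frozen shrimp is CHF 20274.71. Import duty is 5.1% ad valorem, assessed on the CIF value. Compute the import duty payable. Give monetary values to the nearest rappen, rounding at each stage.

Import duty: CHF 1034.01

Import duty = 20274.71 × 5.1% = 1034.01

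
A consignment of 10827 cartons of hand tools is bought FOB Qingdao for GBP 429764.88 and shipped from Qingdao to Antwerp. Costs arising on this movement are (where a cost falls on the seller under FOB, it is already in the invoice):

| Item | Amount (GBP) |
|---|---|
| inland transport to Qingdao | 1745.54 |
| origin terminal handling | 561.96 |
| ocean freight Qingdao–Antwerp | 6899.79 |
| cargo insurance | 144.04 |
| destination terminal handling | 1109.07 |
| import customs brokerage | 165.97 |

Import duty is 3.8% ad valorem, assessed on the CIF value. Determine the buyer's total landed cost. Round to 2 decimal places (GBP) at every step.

FOB: the seller bears costs until goods are on board at the origin port; the buyer bears freight, insurance and all costs thereafter.
Already in the invoice (seller's account under FOB): inland to port, origin terminal — exclude.
CIF value = FOB price + freight + insurance = 429764.88 + 6899.79 + 144.04 = 436808.71
Import duty = 436808.71 × 3.8% = 16598.73
Buyer bears: freight 6899.79 + insurance 144.04 + destination terminal 1109.07 + brokerage 165.97 + duty 16598.73 = 24917.60
Landed cost = invoice 429764.88 + 24917.60 = 454682.48

Total landed cost: GBP 454682.48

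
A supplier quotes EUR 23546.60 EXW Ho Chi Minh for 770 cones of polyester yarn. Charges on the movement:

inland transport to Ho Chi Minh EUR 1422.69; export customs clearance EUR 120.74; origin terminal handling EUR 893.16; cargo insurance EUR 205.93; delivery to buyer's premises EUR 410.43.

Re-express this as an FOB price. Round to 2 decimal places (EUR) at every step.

Not relevant to the conversion: insurance, delivery — on the buyer under both terms; not part of either seller's price.
From EXW to FOB, the seller additionally bears: inland to port, export clearance, origin terminal.
FOB price = 23546.60 + 1422.69 + 120.74 + 893.16 = 25983.19

FOB price: EUR 25983.19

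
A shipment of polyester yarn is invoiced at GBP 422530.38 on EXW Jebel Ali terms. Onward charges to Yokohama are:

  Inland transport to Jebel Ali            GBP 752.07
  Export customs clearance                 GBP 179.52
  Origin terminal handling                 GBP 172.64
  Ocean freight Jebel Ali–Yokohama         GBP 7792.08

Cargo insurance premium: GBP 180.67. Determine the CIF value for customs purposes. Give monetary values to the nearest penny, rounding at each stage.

CIF = EXW price + pre-shipment costs + freight + insurance
CIF = 422530.38 + 752.07 + 179.52 + 172.64 + 7792.08 + 180.67 = 431607.36

CIF value: GBP 431607.36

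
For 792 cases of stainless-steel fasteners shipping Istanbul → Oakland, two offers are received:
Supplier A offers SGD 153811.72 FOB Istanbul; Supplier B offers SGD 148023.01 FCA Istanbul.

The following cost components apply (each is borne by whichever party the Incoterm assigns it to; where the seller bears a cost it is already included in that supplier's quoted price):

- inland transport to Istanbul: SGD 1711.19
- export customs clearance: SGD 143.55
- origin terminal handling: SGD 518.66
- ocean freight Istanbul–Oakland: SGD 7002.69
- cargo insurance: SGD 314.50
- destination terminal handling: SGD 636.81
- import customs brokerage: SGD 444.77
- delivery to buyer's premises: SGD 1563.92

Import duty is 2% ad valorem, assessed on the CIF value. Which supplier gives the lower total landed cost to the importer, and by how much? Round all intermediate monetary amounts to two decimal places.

Supplier B is cheaper by SGD 5375.45

Supplier A (FOB):
CIF value = FOB price + freight + insurance = 153811.72 + 7002.69 + 314.50 = 161128.91
Import duty = 161128.91 × 2% = 3222.58
Buyer bears (A): 7002.69 + 314.50 + 636.81 + 444.77 + 1563.92 = 9962.69
Landed cost (A) = invoice 153811.72 + 9962.69 + duty 3222.58 = 166996.99
Supplier B (FCA):
CIF value = FCA price + origin terminal + freight + insurance = 148023.01 + 518.66 + 7002.69 + 314.50 = 155858.86
Import duty = 155858.86 × 2% = 3117.18
Buyer bears (B): 518.66 + 7002.69 + 314.50 + 636.81 + 444.77 + 1563.92 = 10481.35
Landed cost (B) = invoice 148023.01 + 10481.35 + duty 3117.18 = 161621.54
Difference = |166996.99 − 161621.54| = 5375.45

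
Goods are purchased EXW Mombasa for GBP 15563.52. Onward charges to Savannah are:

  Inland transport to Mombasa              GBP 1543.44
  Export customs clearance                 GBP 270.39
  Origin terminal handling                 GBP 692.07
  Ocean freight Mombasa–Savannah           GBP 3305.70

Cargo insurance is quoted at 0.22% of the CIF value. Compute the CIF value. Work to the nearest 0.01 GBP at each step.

CIF value: GBP 21422.25

Let C be the CIF value. C = EXW price + pre-shipment costs + freight + 0.22% × C
C − 0.22% × C = 15563.52 + 1543.44 + 270.39 + 692.07 + 3305.70
0.9978 × C = 21375.12
C = 21375.12 / 0.9978 = 21422.25
Insurance premium = 0.22% × 21422.25 = 47.13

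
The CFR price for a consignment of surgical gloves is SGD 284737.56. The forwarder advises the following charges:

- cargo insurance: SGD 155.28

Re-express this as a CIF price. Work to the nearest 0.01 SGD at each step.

CIF price: SGD 284892.84

From CFR to CIF, the seller additionally bears: insurance.
CIF price = 284737.56 + 155.28 = 284892.84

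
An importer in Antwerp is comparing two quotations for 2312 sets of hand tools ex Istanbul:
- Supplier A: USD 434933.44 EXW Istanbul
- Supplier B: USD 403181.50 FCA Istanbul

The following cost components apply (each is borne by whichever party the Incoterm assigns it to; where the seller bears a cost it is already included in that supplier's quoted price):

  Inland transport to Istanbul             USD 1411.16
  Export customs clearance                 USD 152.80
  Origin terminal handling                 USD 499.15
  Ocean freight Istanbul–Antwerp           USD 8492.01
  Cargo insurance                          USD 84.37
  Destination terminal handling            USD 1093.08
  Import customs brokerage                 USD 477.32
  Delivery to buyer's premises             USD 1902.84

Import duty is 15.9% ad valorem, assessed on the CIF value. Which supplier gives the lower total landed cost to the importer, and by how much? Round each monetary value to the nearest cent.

Supplier A (EXW):
CIF value = EXW price + inland to port + export clearance + origin terminal + freight + insurance = 434933.44 + 1411.16 + 152.80 + 499.15 + 8492.01 + 84.37 = 445572.93
Import duty = 445572.93 × 15.9% = 70846.10
Buyer bears (A): 1411.16 + 152.80 + 499.15 + 8492.01 + 84.37 + 1093.08 + 477.32 + 1902.84 = 14112.73
Landed cost (A) = invoice 434933.44 + 14112.73 + duty 70846.10 = 519892.27
Supplier B (FCA):
CIF value = FCA price + origin terminal + freight + insurance = 403181.50 + 499.15 + 8492.01 + 84.37 = 412257.03
Import duty = 412257.03 × 15.9% = 65548.87
Buyer bears (B): 499.15 + 8492.01 + 84.37 + 1093.08 + 477.32 + 1902.84 = 12548.77
Landed cost (B) = invoice 403181.50 + 12548.77 + duty 65548.87 = 481279.14
Difference = |519892.27 − 481279.14| = 38613.13

Supplier B is cheaper by USD 38613.13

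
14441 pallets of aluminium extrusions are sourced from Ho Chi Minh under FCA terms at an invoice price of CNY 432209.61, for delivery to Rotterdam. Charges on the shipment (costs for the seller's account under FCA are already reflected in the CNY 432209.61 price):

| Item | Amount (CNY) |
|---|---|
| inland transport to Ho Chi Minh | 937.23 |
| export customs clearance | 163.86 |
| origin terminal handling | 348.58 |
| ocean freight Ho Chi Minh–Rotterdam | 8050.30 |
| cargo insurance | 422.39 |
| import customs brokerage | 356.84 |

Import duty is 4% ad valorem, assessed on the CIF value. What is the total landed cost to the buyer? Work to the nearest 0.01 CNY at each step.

Total landed cost: CNY 459028.96

FCA: the seller delivers export-cleared goods to the carrier; the buyer bears costs from that point.
Already in the invoice (seller's account under FCA): inland to port, export clearance — exclude.
CIF value = FCA price + origin terminal + freight + insurance = 432209.61 + 348.58 + 8050.30 + 422.39 = 441030.88
Import duty = 441030.88 × 4% = 17641.24
Buyer bears: origin terminal 348.58 + freight 8050.30 + insurance 422.39 + brokerage 356.84 + duty 17641.24 = 26819.35
Landed cost = invoice 432209.61 + 26819.35 = 459028.96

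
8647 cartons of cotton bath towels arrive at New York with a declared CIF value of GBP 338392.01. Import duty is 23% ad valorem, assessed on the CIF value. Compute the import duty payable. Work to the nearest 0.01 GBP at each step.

Import duty = 338392.01 × 23% = 77830.16

Import duty: GBP 77830.16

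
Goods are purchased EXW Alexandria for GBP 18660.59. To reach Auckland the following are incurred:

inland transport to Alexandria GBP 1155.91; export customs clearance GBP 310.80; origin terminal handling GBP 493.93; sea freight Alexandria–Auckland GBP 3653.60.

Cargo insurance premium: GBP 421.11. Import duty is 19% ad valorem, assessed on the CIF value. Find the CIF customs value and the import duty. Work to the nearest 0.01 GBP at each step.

CIF = EXW price + pre-shipment costs + freight + insurance
CIF = 18660.59 + 1155.91 + 310.80 + 493.93 + 3653.60 + 421.11 = 24695.94
Import duty = 24695.94 × 19% = 4692.23

CIF value: GBP 24695.94; import duty: GBP 4692.23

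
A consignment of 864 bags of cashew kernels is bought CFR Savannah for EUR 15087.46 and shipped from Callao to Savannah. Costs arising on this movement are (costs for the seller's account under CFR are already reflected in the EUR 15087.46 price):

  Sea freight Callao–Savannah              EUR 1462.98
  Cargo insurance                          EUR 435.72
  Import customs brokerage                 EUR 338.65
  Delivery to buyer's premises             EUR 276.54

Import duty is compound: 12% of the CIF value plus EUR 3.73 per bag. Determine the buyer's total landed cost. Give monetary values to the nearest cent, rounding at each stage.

CFR: the seller pays costs through ocean freight to the destination port, but not insurance.
Already in the invoice (seller's account under CFR): freight — exclude.
CIF value = CFR price + insurance = 15087.46 + 435.72 = 15523.18
Ad valorem component: 15523.18 × 12% = 1862.78
Specific component: 864 × 3.73 = 3222.72
Import duty = 1862.78 + 3222.72 = 5085.50
Buyer bears: insurance 435.72 + brokerage 338.65 + delivery 276.54 + duty 5085.50 = 6136.41
Landed cost = invoice 15087.46 + 6136.41 = 21223.87

Total landed cost: EUR 21223.87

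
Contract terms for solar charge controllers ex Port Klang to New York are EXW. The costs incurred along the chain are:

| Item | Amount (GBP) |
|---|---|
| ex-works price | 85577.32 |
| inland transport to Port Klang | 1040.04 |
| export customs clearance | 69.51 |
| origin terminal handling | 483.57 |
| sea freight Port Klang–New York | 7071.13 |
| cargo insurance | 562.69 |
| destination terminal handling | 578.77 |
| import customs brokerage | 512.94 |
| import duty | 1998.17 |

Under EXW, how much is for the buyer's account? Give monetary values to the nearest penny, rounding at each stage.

EXW: the seller makes goods available at their premises; the buyer bears all onward costs.
Seller's account: goods 85577.32 = 85577.32
Buyer's account: inland to port 1040.04 + export clearance 69.51 + origin terminal 483.57 + freight 7071.13 + insurance 562.69 + destination terminal 578.77 + brokerage 512.94 + duty 1998.17 = 12316.82

Buyer's account: GBP 12316.82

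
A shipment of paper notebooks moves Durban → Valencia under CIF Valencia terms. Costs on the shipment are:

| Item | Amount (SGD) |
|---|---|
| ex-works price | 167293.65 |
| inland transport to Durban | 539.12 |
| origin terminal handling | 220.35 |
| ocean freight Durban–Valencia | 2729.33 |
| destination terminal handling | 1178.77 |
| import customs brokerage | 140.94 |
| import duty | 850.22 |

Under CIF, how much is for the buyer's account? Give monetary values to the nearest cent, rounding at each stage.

CIF: the seller pays costs through ocean freight and marine insurance to the destination port.
Seller's account: goods 167293.65 + inland to port 539.12 + origin terminal 220.35 + freight 2729.33 = 170782.45
Buyer's account: destination terminal 1178.77 + brokerage 140.94 + duty 850.22 = 2169.93

Buyer's account: SGD 2169.93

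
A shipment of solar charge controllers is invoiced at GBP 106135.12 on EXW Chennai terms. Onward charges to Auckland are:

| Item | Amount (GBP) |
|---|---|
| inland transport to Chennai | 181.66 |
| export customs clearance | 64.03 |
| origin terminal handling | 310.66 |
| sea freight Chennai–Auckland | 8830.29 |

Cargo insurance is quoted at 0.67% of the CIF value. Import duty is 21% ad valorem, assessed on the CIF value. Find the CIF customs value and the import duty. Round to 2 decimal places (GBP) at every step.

Let C be the CIF value. C = EXW price + pre-shipment costs + freight + 0.67% × C
C − 0.67% × C = 106135.12 + 181.66 + 64.03 + 310.66 + 8830.29
0.9933 × C = 115521.76
C = 115521.76 / 0.9933 = 116300.98
Insurance premium = 0.67% × 116300.98 = 779.22
Import duty = 116300.98 × 21% = 24423.21

CIF value: GBP 116300.98; import duty: GBP 24423.21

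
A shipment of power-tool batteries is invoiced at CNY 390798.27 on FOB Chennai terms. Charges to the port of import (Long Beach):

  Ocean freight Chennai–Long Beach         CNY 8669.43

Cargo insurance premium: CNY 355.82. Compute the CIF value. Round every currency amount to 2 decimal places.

CIF value: CNY 399823.52

CIF = FOB price + freight + insurance
CIF = 390798.27 + 8669.43 + 355.82 = 399823.52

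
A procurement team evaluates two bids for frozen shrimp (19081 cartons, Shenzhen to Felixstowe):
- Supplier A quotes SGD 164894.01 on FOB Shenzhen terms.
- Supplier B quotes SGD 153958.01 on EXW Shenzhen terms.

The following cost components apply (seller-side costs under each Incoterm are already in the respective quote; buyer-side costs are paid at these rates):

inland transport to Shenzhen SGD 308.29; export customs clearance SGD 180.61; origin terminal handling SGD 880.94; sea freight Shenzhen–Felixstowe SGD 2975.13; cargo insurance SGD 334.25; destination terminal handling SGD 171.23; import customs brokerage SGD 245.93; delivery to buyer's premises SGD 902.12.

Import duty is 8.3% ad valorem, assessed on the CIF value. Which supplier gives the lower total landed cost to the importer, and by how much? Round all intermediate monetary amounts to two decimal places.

Supplier B is cheaper by SGD 10360.15

Supplier A (FOB):
CIF value = FOB price + freight + insurance = 164894.01 + 2975.13 + 334.25 = 168203.39
Import duty = 168203.39 × 8.3% = 13960.88
Buyer bears (A): 2975.13 + 334.25 + 171.23 + 245.93 + 902.12 = 4628.66
Landed cost (A) = invoice 164894.01 + 4628.66 + duty 13960.88 = 183483.55
Supplier B (EXW):
CIF value = EXW price + inland to port + export clearance + origin terminal + freight + insurance = 153958.01 + 308.29 + 180.61 + 880.94 + 2975.13 + 334.25 = 158637.23
Import duty = 158637.23 × 8.3% = 13166.89
Buyer bears (B): 308.29 + 180.61 + 880.94 + 2975.13 + 334.25 + 171.23 + 245.93 + 902.12 = 5998.50
Landed cost (B) = invoice 153958.01 + 5998.50 + duty 13166.89 = 173123.40
Difference = |183483.55 − 173123.40| = 10360.15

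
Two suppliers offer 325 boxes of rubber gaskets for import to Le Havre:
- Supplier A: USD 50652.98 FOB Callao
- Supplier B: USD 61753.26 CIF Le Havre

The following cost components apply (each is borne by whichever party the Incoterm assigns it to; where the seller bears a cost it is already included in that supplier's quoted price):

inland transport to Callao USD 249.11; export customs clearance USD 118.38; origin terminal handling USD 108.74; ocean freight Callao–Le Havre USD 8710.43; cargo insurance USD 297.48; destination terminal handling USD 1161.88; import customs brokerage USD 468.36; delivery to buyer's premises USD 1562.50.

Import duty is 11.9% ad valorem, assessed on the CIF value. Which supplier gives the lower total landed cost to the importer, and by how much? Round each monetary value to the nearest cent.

Supplier A (FOB):
CIF value = FOB price + freight + insurance = 50652.98 + 8710.43 + 297.48 = 59660.89
Import duty = 59660.89 × 11.9% = 7099.65
Buyer bears (A): 8710.43 + 297.48 + 1161.88 + 468.36 + 1562.50 = 12200.65
Landed cost (A) = invoice 50652.98 + 12200.65 + duty 7099.65 = 69953.28
Supplier B (CIF):
The CIF price already equals the CIF value: 61753.26
Import duty = 61753.26 × 11.9% = 7348.64
Buyer bears (B): 1161.88 + 468.36 + 1562.50 = 3192.74
Landed cost (B) = invoice 61753.26 + 3192.74 + duty 7348.64 = 72294.64
Difference = |69953.28 − 72294.64| = 2341.36

Supplier A is cheaper by USD 2341.36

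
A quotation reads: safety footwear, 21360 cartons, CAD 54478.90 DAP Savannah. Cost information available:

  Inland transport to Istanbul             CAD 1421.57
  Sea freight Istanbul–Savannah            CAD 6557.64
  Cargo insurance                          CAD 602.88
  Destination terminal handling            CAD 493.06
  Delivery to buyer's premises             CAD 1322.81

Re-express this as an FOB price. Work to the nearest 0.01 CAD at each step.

Not relevant to the conversion: inland to port — on the seller under both DAP and FOB; already in the DAP price and stays in the FOB price.
From DAP to FOB, the seller no longer bears: freight, insurance, destination terminal, delivery.
FOB price = 54478.90 − 6557.64 − 602.88 − 493.06 − 1322.81 = 45502.51

FOB price: CAD 45502.51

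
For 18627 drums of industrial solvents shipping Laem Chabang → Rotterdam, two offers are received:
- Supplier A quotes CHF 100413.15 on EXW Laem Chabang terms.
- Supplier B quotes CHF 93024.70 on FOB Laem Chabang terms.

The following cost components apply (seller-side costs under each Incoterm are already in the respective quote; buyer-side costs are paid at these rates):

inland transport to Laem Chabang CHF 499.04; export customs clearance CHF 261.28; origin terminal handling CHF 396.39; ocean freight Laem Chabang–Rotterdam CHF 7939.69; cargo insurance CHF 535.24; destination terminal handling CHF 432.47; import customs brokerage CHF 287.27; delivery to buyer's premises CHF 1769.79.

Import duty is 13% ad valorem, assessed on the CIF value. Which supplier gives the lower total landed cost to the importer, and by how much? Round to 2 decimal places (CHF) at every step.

Supplier B is cheaper by CHF 9656.03

Supplier A (EXW):
CIF value = EXW price + inland to port + export clearance + origin terminal + freight + insurance = 100413.15 + 499.04 + 261.28 + 396.39 + 7939.69 + 535.24 = 110044.79
Import duty = 110044.79 × 13% = 14305.82
Buyer bears (A): 499.04 + 261.28 + 396.39 + 7939.69 + 535.24 + 432.47 + 287.27 + 1769.79 = 12121.17
Landed cost (A) = invoice 100413.15 + 12121.17 + duty 14305.82 = 126840.14
Supplier B (FOB):
CIF value = FOB price + freight + insurance = 93024.70 + 7939.69 + 535.24 = 101499.63
Import duty = 101499.63 × 13% = 13194.95
Buyer bears (B): 7939.69 + 535.24 + 432.47 + 287.27 + 1769.79 = 10964.46
Landed cost (B) = invoice 93024.70 + 10964.46 + duty 13194.95 = 117184.11
Difference = |126840.14 − 117184.11| = 9656.03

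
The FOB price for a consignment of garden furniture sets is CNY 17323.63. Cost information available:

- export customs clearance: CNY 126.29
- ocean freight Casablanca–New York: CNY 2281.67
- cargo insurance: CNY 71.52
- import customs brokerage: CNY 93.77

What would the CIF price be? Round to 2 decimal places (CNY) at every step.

CIF price: CNY 19676.82

Not relevant to the conversion: export clearance — on the seller under both FOB and CIF; already in the FOB price and stays in the CIF price. brokerage — on the buyer under both terms; not part of either seller's price.
From FOB to CIF, the seller additionally bears: freight, insurance.
CIF price = 17323.63 + 2281.67 + 71.52 = 19676.82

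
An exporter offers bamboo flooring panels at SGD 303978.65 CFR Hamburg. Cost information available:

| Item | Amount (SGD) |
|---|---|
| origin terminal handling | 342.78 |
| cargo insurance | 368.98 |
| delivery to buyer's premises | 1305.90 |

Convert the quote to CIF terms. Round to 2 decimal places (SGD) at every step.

CIF price: SGD 304347.63

Not relevant to the conversion: origin terminal — on the seller under both CFR and CIF; already in the CFR price and stays in the CIF price. delivery — on the buyer under both terms; not part of either seller's price.
From CFR to CIF, the seller additionally bears: insurance.
CIF price = 303978.65 + 368.98 = 304347.63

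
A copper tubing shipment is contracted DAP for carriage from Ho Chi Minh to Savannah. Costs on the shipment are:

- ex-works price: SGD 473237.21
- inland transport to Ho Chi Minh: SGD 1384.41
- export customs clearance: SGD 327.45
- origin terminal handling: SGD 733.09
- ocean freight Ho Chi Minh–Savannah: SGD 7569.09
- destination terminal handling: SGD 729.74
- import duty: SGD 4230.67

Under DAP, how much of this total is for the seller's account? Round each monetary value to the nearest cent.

DAP: the seller bears all costs to the named destination except import duty and clearance.
Seller's account: goods 473237.21 + inland to port 1384.41 + export clearance 327.45 + origin terminal 733.09 + freight 7569.09 + destination terminal 729.74 = 483980.99
Buyer's account: duty 4230.67 = 4230.67

Seller's account: SGD 483980.99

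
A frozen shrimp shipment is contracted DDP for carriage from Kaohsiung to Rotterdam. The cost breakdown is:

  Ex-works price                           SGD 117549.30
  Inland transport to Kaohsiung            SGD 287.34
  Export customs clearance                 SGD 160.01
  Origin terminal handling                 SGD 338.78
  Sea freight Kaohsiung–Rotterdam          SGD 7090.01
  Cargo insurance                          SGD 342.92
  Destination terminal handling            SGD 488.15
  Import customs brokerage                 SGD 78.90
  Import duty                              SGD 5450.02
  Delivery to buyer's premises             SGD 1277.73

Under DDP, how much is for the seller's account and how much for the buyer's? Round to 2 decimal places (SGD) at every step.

Seller: SGD 133063.16; buyer: SGD 0.00

DDP: the seller bears all costs including import duty.
Seller's account: goods 117549.30 + inland to port 287.34 + export clearance 160.01 + origin terminal 338.78 + freight 7090.01 + insurance 342.92 + destination terminal 488.15 + brokerage 78.90 + duty 5450.02 + delivery 1277.73 = 133063.16
Buyer's account: 0.00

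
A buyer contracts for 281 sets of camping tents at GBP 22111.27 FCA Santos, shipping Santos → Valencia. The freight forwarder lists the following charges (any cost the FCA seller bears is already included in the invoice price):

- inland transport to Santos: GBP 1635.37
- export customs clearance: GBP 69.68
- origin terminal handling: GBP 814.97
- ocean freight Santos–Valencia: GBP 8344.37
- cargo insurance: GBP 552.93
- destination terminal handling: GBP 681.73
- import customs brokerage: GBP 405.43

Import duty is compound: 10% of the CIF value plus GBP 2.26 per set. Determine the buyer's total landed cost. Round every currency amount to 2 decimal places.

Total landed cost: GBP 36728.11

FCA: the seller delivers export-cleared goods to the carrier; the buyer bears costs from that point.
Already in the invoice (seller's account under FCA): inland to port, export clearance — exclude.
CIF value = FCA price + origin terminal + freight + insurance = 22111.27 + 814.97 + 8344.37 + 552.93 = 31823.54
Ad valorem component: 31823.54 × 10% = 3182.35
Specific component: 281 × 2.26 = 635.06
Import duty = 3182.35 + 635.06 = 3817.41
Buyer bears: origin terminal 814.97 + freight 8344.37 + insurance 552.93 + destination terminal 681.73 + brokerage 405.43 + duty 3817.41 = 14616.84
Landed cost = invoice 22111.27 + 14616.84 = 36728.11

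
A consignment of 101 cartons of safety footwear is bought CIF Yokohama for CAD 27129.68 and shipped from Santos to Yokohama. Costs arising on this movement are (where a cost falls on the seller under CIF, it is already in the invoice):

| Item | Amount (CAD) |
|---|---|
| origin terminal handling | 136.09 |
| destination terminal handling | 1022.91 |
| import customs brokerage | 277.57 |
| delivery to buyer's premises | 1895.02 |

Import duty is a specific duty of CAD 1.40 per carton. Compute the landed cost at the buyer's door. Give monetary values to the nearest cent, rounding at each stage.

CIF: the seller pays costs through ocean freight and marine insurance to the destination port.
Already in the invoice (seller's account under CIF): origin terminal — exclude.
The CIF price already equals the CIF value: 27129.68
Import duty = 101 × 1.40 = 141.40
Buyer bears: destination terminal 1022.91 + brokerage 277.57 + delivery 1895.02 + duty 141.40 = 3336.90
Landed cost = invoice 27129.68 + 3336.90 = 30466.58

Total landed cost: CAD 30466.58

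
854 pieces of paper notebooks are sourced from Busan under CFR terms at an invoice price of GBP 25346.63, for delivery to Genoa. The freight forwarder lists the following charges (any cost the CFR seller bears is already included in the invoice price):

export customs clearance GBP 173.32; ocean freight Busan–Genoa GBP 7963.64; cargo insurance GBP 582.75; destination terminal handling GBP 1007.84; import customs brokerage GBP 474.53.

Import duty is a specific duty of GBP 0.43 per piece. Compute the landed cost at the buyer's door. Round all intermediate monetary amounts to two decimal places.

Total landed cost: GBP 27778.97

CFR: the seller pays costs through ocean freight to the destination port, but not insurance.
Already in the invoice (seller's account under CFR): export clearance, freight — exclude.
CIF value = CFR price + insurance = 25346.63 + 582.75 = 25929.38
Import duty = 854 × 0.43 = 367.22
Buyer bears: insurance 582.75 + destination terminal 1007.84 + brokerage 474.53 + duty 367.22 = 2432.34
Landed cost = invoice 25346.63 + 2432.34 = 27778.97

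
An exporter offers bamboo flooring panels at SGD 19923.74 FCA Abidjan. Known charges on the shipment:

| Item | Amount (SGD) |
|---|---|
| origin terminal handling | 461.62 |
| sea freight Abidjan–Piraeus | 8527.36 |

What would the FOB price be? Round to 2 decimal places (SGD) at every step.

Not relevant to the conversion: freight — on the buyer under both terms; not part of either seller's price.
From FCA to FOB, the seller additionally bears: origin terminal.
FOB price = 19923.74 + 461.62 = 20385.36

FOB price: SGD 20385.36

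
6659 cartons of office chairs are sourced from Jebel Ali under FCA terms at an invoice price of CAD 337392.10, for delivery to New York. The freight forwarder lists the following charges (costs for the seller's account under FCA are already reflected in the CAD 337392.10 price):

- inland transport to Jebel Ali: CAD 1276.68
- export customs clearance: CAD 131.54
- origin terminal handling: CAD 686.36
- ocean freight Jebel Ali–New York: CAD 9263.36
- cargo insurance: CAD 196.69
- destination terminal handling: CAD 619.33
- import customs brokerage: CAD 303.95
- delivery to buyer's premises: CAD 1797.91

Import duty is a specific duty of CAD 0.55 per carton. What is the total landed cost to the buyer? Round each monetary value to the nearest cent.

Total landed cost: CAD 353922.15

FCA: the seller delivers export-cleared goods to the carrier; the buyer bears costs from that point.
Already in the invoice (seller's account under FCA): inland to port, export clearance — exclude.
CIF value = FCA price + origin terminal + freight + insurance = 337392.10 + 686.36 + 9263.36 + 196.69 = 347538.51
Import duty = 6659 × 0.55 = 3662.45
Buyer bears: origin terminal 686.36 + freight 9263.36 + insurance 196.69 + destination terminal 619.33 + brokerage 303.95 + delivery 1797.91 + duty 3662.45 = 16530.05
Landed cost = invoice 337392.10 + 16530.05 = 353922.15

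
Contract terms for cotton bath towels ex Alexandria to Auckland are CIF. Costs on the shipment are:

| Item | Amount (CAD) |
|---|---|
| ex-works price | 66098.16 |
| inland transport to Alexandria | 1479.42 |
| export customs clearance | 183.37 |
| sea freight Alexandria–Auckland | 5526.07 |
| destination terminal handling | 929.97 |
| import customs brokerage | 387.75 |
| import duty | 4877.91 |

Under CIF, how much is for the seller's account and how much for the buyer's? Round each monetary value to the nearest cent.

Seller: CAD 73287.02; buyer: CAD 6195.63

CIF: the seller pays costs through ocean freight and marine insurance to the destination port.
Seller's account: goods 66098.16 + inland to port 1479.42 + export clearance 183.37 + freight 5526.07 = 73287.02
Buyer's account: destination terminal 929.97 + brokerage 387.75 + duty 4877.91 = 6195.63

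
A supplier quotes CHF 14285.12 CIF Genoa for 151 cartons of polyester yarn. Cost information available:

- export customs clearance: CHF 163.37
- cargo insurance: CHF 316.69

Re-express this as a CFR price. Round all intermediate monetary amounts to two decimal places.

CFR price: CHF 13968.43

Not relevant to the conversion: export clearance — on the seller under both CIF and CFR; already in the CIF price and stays in the CFR price.
From CIF to CFR, the seller no longer bears: insurance.
CFR price = 14285.12 − 316.69 = 13968.43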